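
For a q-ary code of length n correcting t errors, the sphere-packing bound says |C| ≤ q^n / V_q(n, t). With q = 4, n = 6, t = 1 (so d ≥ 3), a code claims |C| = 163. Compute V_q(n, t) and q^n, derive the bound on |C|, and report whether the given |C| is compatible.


V_q(n, t) = 19, q^n = 4096, Hamming bound = 215, |C| = 163 ≤ bound (satisfied).

Step 1: Compute V_q(n, t) = Σ_{j=0}^1 C(n, j) (q−1)^j.
  j = 0: C(6,0)·(3)^0 = 1·1 = 1.
  j = 1: C(6,1)·(3)^1 = 6·3 = 18.
  V_q(n, t) = 1 + 18 = 19.
Step 2: q^n = 4^6 = 4096.
Step 3: Hamming bound ⌊q^n / V_q(n,t)⌋ = ⌊4096/19⌋ = 215.
Step 4: Compare |C| = 163 to 215: satisfied.
The claimed |C| lies below the Hamming bound.


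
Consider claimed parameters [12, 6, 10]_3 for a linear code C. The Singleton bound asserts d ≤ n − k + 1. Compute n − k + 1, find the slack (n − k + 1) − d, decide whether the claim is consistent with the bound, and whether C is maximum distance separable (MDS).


Singleton RHS = n − k + 1 = 7, slack = -3, bound violated (no such code; not MDS).

Singleton bound: d ≤ n − k + 1.
Here n = 12, k = 6, so n − k + 1 = 7.
Given d = 10, check d ≤ 7: NO.
Slack = (n − k + 1) − d = -3.
The slack is negative: d = 10 exceeds n − k + 1 = 7 by 3, so the Singleton bound is violated and no linear [12, 6, 10]_3 code can exist. In particular it is not MDS (MDS requires d = n − k + 1 exactly).
Description: the claimed parameters are [12, 6, 10]_3; such a code would be impossible (violates the Singleton bound).


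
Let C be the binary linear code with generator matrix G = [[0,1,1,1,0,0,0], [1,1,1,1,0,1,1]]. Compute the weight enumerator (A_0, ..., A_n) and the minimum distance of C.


Weight distribution: A_0 = 1, A_3 = 2, A_6 = 1. Minimum distance d = 3.

Enumerate all 2^2 = 4 messages m ∈ F_2^2.
For each, compute codeword c = mG in F_2^7, then tally its weight.
  m = 00 → c = 0000000, weight = 0.
  m = 10 → c = 0111000, weight = 3.
  m = 01 → c = 1111011, weight = 6.
  m = 11 → c = 1000011, weight = 3.
Tally weights:
  weight 0: 1 codewords.
  weight 3: 2 codewords.
  weight 6: 1 codewords.
Minimum distance d = smallest w > 0 with A_w > 0 = 3.
Sanity: Σ A_w = 4 = 2^2 = 4 ✓.


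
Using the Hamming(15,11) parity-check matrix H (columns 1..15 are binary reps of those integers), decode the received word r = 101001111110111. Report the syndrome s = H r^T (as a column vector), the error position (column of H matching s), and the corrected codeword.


s = (1, 1, 1, 1)^T, error position = 15, corrected codeword c = 101001111110110

Compute s = H r^T mod 2 one row at a time:
  s_1 = 1 + 1 + 1 + 1 + 0 + 1 + 1 + 1 = 7 ≡ 1 (mod 2).
  s_2 = 0 + 0 + 1 + 1 + 0 + 1 + 1 + 1 = 5 ≡ 1 (mod 2).
  s_3 = 0 + 1 + 1 + 1 + 1 + 1 + 1 + 1 = 7 ≡ 1 (mod 2).
  s_4 = 1 + 1 + 0 + 1 + 1 + 1 + 1 + 1 = 7 ≡ 1 (mod 2).
s = (1, 1, 1, 1)^T — this equals column 15 of H (binary 1111), so error is at position 15.
Correct: flip bit 15 of r = 101001111110111 to get c = 101001111110110.


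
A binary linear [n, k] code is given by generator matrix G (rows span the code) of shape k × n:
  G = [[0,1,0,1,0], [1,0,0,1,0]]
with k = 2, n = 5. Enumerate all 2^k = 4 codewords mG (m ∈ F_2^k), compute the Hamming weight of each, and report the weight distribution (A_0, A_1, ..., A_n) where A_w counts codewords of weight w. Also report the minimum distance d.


Weight distribution: A_0 = 1, A_2 = 3. Minimum distance d = 2.

Enumerate all 2^2 = 4 messages m ∈ F_2^2.
For each, compute codeword c = mG in F_2^5, then tally its weight.
  m = 00 → c = 00000, weight = 0.
  m = 10 → c = 01010, weight = 2.
  m = 01 → c = 10010, weight = 2.
  m = 11 → c = 11000, weight = 2.
Tally weights:
  weight 0: 1 codewords.
  weight 2: 3 codewords.
Minimum distance d = smallest w > 0 with A_w > 0 = 2.
Sanity: Σ A_w = 4 = 2^2 = 4 ✓.


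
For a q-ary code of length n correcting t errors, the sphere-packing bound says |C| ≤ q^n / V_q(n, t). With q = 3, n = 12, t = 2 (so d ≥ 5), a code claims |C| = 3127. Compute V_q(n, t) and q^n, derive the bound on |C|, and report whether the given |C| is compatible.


V_q(n, t) = 289, q^n = 531441, Hamming bound = 1838, |C| = 3127 > bound (violated).

Step 1: Compute V_q(n, t) = Σ_{j=0}^2 C(n, j) (q−1)^j.
  j = 0: C(12,0)·(2)^0 = 1·1 = 1.
  j = 1: C(12,1)·(2)^1 = 12·2 = 24.
  j = 2: C(12,2)·(2)^2 = 66·4 = 264.
  V_q(n, t) = 1 + 24 + 264 = 289.
Step 2: q^n = 3^12 = 531441.
Step 3: Hamming bound ⌊q^n / V_q(n,t)⌋ = ⌊531441/289⌋ = 1838.
Step 4: Compare |C| = 3127 to 1838: violated.
The claimed |C| lies above the Hamming bound, so no 3-ary code of length 12 with d ≥ 5 can have 3127 codewords.


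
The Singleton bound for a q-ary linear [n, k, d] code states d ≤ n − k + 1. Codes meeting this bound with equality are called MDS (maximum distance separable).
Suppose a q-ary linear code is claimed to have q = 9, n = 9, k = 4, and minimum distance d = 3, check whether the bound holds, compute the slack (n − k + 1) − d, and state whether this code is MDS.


Singleton RHS = n − k + 1 = 6, slack = 3, bound satisfied, not MDS.

Singleton bound: d ≤ n − k + 1.
Here n = 9, k = 4, so n − k + 1 = 6.
Given d = 3, check d ≤ 6: YES.
Slack = (n − k + 1) − d = 3.
The code is NOT MDS (slack = 3 > 0).
Description: the claimed parameters are [9, 4, 3]_9; such a code would be non-MDS.


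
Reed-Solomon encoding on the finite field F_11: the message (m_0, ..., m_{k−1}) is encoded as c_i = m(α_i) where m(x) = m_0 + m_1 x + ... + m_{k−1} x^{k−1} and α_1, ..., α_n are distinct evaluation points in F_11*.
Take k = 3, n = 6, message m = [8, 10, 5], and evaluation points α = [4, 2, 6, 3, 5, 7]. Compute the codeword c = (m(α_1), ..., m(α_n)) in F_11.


c = [7, 4, 6, 6, 7, 4]

Message polynomial: m(x) = 8 + 10·x + 5·x^2 (mod 11).
For each evaluation point α_i, compute m(α_i) mod 11:
  α_1 = 4: Horner steps 5 → 8 → 7, so m(4) = 7.
  α_2 = 2: Horner steps 5 → 9 → 4, so m(2) = 4.
  α_3 = 6: Horner steps 5 → 7 → 6, so m(6) = 6.
  α_4 = 3: Horner steps 5 → 3 → 6, so m(3) = 6.
  α_5 = 5: Horner steps 5 → 2 → 7, so m(5) = 7.
  α_6 = 7: Horner steps 5 → 1 → 4, so m(7) = 4.
Codeword c = [7, 4, 6, 6, 7, 4] ∈ F_11^6.


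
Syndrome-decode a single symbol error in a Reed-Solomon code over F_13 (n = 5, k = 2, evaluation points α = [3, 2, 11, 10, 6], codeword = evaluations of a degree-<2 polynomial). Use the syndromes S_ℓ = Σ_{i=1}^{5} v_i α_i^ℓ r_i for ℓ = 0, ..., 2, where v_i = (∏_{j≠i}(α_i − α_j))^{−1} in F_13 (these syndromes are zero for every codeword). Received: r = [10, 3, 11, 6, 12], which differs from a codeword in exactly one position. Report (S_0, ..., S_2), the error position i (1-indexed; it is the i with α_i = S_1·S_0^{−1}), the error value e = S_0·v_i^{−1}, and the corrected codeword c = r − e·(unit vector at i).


S = (12, 11, 9), error at position 2, error magnitude e = 11, c = [10, 5, 11, 6, 12].

Step 1: column multipliers v_i = (∏_{j≠i}(α_i − α_j))^{−1} mod 13.
  i = 1 (α = 3): (3−2)(3−11)(3−10)(3−6) = 1·(−8)·(−7)·(−3) = −168 ≡ 1, so v_1 = 1^{−1} = 1 (mod 13).
  i = 2 (α = 2): (2−3)(2−11)(2−10)(2−6) = (−1)·(−9)·(−8)·(−4) = 288 ≡ 2, so v_2 = 2^{−1} = 7 (mod 13).
  i = 3 (α = 11): (11−3)(11−2)(11−10)(11−6) = 8·9·1·5 = 360 ≡ 9, so v_3 = 9^{−1} = 3 (mod 13).
  i = 4 (α = 10): (10−3)(10−2)(10−11)(10−6) = 7·8·(−1)·4 = −224 ≡ 10, so v_4 = 10^{−1} = 4 (mod 13).
  i = 5 (α = 6): (6−3)(6−2)(6−11)(6−10) = 3·4·(−5)·(−4) = 240 ≡ 6, so v_5 = 6^{−1} = 11 (mod 13).
  v = [1, 7, 3, 4, 11].
Step 2: syndromes of r = [10, 3, 11, 6, 12] (all sums mod 13).
  S_0 = Σ v_i r_i = 1·10 + 7·3 + 3·11 + 4·6 + 11·12 = 220 ≡ 12.
  S_1 = Σ v_i α_i r_i = 1·3·10 + 7·2·3 + 3·11·11 + 4·10·6 + 11·6·12 = 1467 ≡ 11.
  α_i^2 mod 13 = [9, 4, 4, 9, 10].
  S_2 = Σ v_i α_i^2 r_i = 1·9·10 + 7·4·3 + 3·4·11 + 4·9·6 + 11·10·12 = 1842 ≡ 9.
  S = (12, 11, 9) ≠ 0, so r is not a codeword (an error is present).
Step 3: locate the error. For a single error e at position i, S_ℓ = v_i·e·α_i^ℓ, so α_err = S_1/S_0.
  S_0^{−1} = 12^{−1} = 12 (mod 13), so α_err = 11·12 = 132 ≡ 2 = α_2. Error position i = 2.
  Consistency check: S_2/S_1 = 9·6 = 54 ≡ 2 = α_err ✓ (single-error assumption holds).
Step 4: error magnitude e = S_0/v_2 = S_0·∏_{j≠2}(α_2 − α_j) = 12·2 = 24 ≡ 11 (mod 13).
Step 5: correct position 2: c_2 = r_2 − e = 3 − 11 ≡ 5 (mod 13). Hence c = [10, 5, 11, 6, 12].
  Check: interpolating c through the α_i gives m(x) = 8 + 5·x (degree < 2) with m(α_i) = c_i for every i, so c is indeed a codeword.


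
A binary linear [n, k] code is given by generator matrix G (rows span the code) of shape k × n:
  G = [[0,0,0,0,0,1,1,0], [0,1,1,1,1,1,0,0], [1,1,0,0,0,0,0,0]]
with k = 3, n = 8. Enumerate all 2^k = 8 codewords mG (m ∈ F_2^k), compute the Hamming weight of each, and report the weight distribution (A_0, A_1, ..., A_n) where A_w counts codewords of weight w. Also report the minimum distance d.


Weight distribution: A_0 = 1, A_2 = 2, A_4 = 1, A_5 = 4. Minimum distance d = 2.

Enumerate all 2^3 = 8 messages m ∈ F_2^3.
For each, compute codeword c = mG in F_2^8, then tally its weight.
  m = 000 → c = 00000000, weight = 0.
  m = 100 → c = 00000110, weight = 2.
  m = 010 → c = 01111100, weight = 5.
  m = 110 → c = 01111010, weight = 5.
  m = 001 → c = 11000000, weight = 2.
  m = 101 → c = 11000110, weight = 4.
  m = 011 → c = 10111100, weight = 5.
  m = 111 → c = 10111010, weight = 5.
Tally weights:
  weight 0: 1 codewords.
  weight 2: 2 codewords.
  weight 4: 1 codewords.
  weight 5: 4 codewords.
Minimum distance d = smallest w > 0 with A_w > 0 = 2.
Sanity: Σ A_w = 8 = 2^3 = 8 ✓.


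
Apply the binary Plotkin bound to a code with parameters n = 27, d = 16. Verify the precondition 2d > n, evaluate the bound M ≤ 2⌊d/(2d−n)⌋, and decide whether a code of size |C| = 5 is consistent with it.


Plotkin bound M ≤ 6; given |C| = 5 ≤ bound (satisfied).

Check applicability: 2d = 32, n = 27.
2d − n = 5 > 0, so Plotkin applies.
Compute d/(2d−n) = 16/5 ≈ 3.2000.
⌊d/(2d−n)⌋ = 3.
Plotkin bound: M ≤ 2·3 = 6.
Given |C| = 5, check: satisfied.
This |C| is below the Plotkin bound.


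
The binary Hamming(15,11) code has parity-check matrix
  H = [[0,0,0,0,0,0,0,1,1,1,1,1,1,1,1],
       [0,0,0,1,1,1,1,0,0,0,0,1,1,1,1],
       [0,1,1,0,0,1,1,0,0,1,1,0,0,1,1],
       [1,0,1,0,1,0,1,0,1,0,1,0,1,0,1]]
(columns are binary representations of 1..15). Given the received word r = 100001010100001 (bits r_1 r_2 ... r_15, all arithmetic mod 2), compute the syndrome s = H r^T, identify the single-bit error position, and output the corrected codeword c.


s = (1, 0, 1, 0)^T, error position = 10, corrected codeword c = 100001010000001

Compute s = H r^T mod 2 one row at a time:
  s_1 = 1 + 0 + 1 + 0 + 0 + 0 + 0 + 1 = 3 ≡ 1 (mod 2).
  s_2 = 0 + 0 + 1 + 0 + 0 + 0 + 0 + 1 = 2 ≡ 0 (mod 2).
  s_3 = 0 + 0 + 1 + 0 + 1 + 0 + 0 + 1 = 3 ≡ 1 (mod 2).
  s_4 = 1 + 0 + 0 + 0 + 0 + 0 + 0 + 1 = 2 ≡ 0 (mod 2).
s = (1, 0, 1, 0)^T — this equals column 10 of H (binary 1010), so error is at position 10.
Correct: flip bit 10 of r = 100001010100001 to get c = 100001010000001.


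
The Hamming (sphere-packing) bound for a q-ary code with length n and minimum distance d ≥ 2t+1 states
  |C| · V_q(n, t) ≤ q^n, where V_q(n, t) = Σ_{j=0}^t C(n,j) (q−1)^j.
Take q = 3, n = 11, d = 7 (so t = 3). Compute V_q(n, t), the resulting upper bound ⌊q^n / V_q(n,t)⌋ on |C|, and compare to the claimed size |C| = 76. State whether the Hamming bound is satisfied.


V_q(n, t) = 1563, q^n = 177147, Hamming bound = 113, |C| = 76 ≤ bound (satisfied).

Step 1: Compute V_q(n, t) = Σ_{j=0}^3 C(n, j) (q−1)^j.
  j = 0: C(11,0)·(2)^0 = 1·1 = 1.
  j = 1: C(11,1)·(2)^1 = 11·2 = 22.
  j = 2: C(11,2)·(2)^2 = 55·4 = 220.
  j = 3: C(11,3)·(2)^3 = 165·8 = 1320.
  V_q(n, t) = 1 + 22 + 220 + 1320 = 1563.
Step 2: q^n = 3^11 = 177147.
Step 3: Hamming bound ⌊q^n / V_q(n,t)⌋ = ⌊177147/1563⌋ = 113.
Step 4: Compare |C| = 76 to 113: satisfied.
The claimed |C| lies below the Hamming bound.


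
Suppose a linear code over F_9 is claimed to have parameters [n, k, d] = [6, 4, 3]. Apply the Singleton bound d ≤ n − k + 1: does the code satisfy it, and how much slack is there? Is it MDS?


Singleton RHS = n − k + 1 = 3, slack = 0, bound satisfied, MDS.

Singleton bound: d ≤ n − k + 1.
Here n = 6, k = 4, so n − k + 1 = 3.
Given d = 3, check d ≤ 3: YES.
Slack = (n − k + 1) − d = 0.
The code is MDS (slack = 0).
Description: the claimed parameters are [6, 4, 3]_9; such a code would be MDS (meets Singleton bound).


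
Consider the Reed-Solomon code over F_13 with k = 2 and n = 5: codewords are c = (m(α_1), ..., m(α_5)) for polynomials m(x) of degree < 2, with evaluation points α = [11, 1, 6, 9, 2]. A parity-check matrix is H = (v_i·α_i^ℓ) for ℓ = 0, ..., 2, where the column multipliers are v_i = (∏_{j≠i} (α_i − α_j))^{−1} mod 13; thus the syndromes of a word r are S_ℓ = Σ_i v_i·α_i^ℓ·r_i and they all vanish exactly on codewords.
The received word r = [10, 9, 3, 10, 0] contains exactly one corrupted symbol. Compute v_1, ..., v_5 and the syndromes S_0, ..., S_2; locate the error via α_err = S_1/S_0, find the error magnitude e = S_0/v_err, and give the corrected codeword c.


S = (4, 10, 12), error at position 4, error magnitude e = 8, c = [10, 9, 3, 2, 0].

Step 1: column multipliers v_i = (∏_{j≠i}(α_i − α_j))^{−1} mod 13.
  i = 1 (α = 11): (11−1)(11−6)(11−9)(11−2) = 10·5·2·9 = 900 ≡ 3, so v_1 = 3^{−1} = 9 (mod 13).
  i = 2 (α = 1): (1−11)(1−6)(1−9)(1−2) = (−10)·(−5)·(−8)·(−1) = 400 ≡ 10, so v_2 = 10^{−1} = 4 (mod 13).
  i = 3 (α = 6): (6−11)(6−1)(6−9)(6−2) = (−5)·5·(−3)·4 = 300 ≡ 1, so v_3 = 1^{−1} = 1 (mod 13).
  i = 4 (α = 9): (9−11)(9−1)(9−6)(9−2) = (−2)·8·3·7 = −336 ≡ 2, so v_4 = 2^{−1} = 7 (mod 13).
  i = 5 (α = 2): (2−11)(2−1)(2−6)(2−9) = (−9)·1·(−4)·(−7) = −252 ≡ 8, so v_5 = 8^{−1} = 5 (mod 13).
  v = [9, 4, 1, 7, 5].
Step 2: syndromes of r = [10, 9, 3, 10, 0] (all sums mod 13).
  S_0 = Σ v_i r_i = 9·10 + 4·9 + 1·3 + 7·10 + 5·0 = 199 ≡ 4.
  S_1 = Σ v_i α_i r_i = 9·11·10 + 4·1·9 + 1·6·3 + 7·9·10 + 5·2·0 = 1674 ≡ 10.
  α_i^2 mod 13 = [4, 1, 10, 3, 4].
  S_2 = Σ v_i α_i^2 r_i = 9·4·10 + 4·1·9 + 1·10·3 + 7·3·10 + 5·4·0 = 636 ≡ 12.
  S = (4, 10, 12) ≠ 0, so r is not a codeword (an error is present).
Step 3: locate the error. For a single error e at position i, S_ℓ = v_i·e·α_i^ℓ, so α_err = S_1/S_0.
  S_0^{−1} = 4^{−1} = 10 (mod 13), so α_err = 10·10 = 100 ≡ 9 = α_4. Error position i = 4.
  Consistency check: S_2/S_1 = 12·4 = 48 ≡ 9 = α_err ✓ (single-error assumption holds).
Step 4: error magnitude e = S_0/v_4 = S_0·∏_{j≠4}(α_4 − α_j) = 4·2 = 8 ≡ 8 (mod 13).
Step 5: correct position 4: c_4 = r_4 − e = 10 − 8 ≡ 2 (mod 13). Hence c = [10, 9, 3, 2, 0].
  Check: interpolating c through the α_i gives m(x) = 5 + 4·x (degree < 2) with m(α_i) = c_i for every i, so c is indeed a codeword.


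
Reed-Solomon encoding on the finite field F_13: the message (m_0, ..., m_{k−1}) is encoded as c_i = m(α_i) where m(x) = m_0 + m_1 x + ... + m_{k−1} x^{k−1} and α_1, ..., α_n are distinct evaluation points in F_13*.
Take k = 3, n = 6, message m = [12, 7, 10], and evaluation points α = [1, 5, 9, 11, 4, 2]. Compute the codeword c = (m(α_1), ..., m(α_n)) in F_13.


c = [3, 11, 1, 12, 5, 1]

Message polynomial: m(x) = 12 + 7·x + 10·x^2 (mod 13).
For each evaluation point α_i, compute m(α_i) mod 13:
  α_1 = 1: Horner steps 10 → 4 → 3, so m(1) = 3.
  α_2 = 5: Horner steps 10 → 5 → 11, so m(5) = 11.
  α_3 = 9: Horner steps 10 → 6 → 1, so m(9) = 1.
  α_4 = 11: Horner steps 10 → 0 → 12, so m(11) = 12.
  α_5 = 4: Horner steps 10 → 8 → 5, so m(4) = 5.
  α_6 = 2: Horner steps 10 → 1 → 1, so m(2) = 1.
Codeword c = [3, 11, 1, 12, 5, 1] ∈ F_13^6.


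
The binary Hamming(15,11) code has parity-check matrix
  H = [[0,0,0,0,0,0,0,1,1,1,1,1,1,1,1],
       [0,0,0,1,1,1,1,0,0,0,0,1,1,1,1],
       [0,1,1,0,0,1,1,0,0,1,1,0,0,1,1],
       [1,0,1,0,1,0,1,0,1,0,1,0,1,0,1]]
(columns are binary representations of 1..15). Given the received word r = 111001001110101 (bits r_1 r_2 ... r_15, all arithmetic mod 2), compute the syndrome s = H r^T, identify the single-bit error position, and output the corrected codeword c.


s = (1, 1, 0, 0)^T, error position = 12, corrected codeword c = 111001001111101

Compute s = H r^T mod 2 one row at a time:
  s_1 = 0 + 1 + 1 + 1 + 0 + 1 + 0 + 1 = 5 ≡ 1 (mod 2).
  s_2 = 0 + 0 + 1 + 0 + 0 + 1 + 0 + 1 = 3 ≡ 1 (mod 2).
  s_3 = 1 + 1 + 1 + 0 + 1 + 1 + 0 + 1 = 6 ≡ 0 (mod 2).
  s_4 = 1 + 1 + 0 + 0 + 1 + 1 + 1 + 1 = 6 ≡ 0 (mod 2).
s = (1, 1, 0, 0)^T — this equals column 12 of H (binary 1100), so error is at position 12.
Correct: flip bit 12 of r = 111001001110101 to get c = 111001001111101.


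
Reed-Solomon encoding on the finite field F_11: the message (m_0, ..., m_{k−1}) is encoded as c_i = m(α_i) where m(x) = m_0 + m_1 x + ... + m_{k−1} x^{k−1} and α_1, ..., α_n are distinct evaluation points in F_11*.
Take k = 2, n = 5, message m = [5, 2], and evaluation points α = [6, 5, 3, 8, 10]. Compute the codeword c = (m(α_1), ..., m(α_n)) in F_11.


c = [6, 4, 0, 10, 3]

Message polynomial: m(x) = 5 + 2·x (mod 11).
For each evaluation point α_i, compute m(α_i) mod 11:
  α_1 = 6: Horner steps 2 → 6, so m(6) = 6.
  α_2 = 5: Horner steps 2 → 4, so m(5) = 4.
  α_3 = 3: Horner steps 2 → 0, so m(3) = 0.
  α_4 = 8: Horner steps 2 → 10, so m(8) = 10.
  α_5 = 10: Horner steps 2 → 3, so m(10) = 3.
Codeword c = [6, 4, 0, 10, 3] ∈ F_11^5.


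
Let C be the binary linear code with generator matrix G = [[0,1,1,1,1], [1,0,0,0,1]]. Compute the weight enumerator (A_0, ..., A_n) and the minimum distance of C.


Weight distribution: A_0 = 1, A_2 = 1, A_4 = 2. Minimum distance d = 2.

Enumerate all 2^2 = 4 messages m ∈ F_2^2.
For each, compute codeword c = mG in F_2^5, then tally its weight.
  m = 00 → c = 00000, weight = 0.
  m = 10 → c = 01111, weight = 4.
  m = 01 → c = 10001, weight = 2.
  m = 11 → c = 11110, weight = 4.
Tally weights:
  weight 0: 1 codewords.
  weight 2: 1 codewords.
  weight 4: 2 codewords.
Minimum distance d = smallest w > 0 with A_w > 0 = 2.
Sanity: Σ A_w = 4 = 2^2 = 4 ✓.


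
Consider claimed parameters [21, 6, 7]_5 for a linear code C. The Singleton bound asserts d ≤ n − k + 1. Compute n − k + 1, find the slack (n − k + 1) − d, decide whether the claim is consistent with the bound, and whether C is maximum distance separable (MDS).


Singleton RHS = n − k + 1 = 16, slack = 9, bound satisfied, not MDS.

Singleton bound: d ≤ n − k + 1.
Here n = 21, k = 6, so n − k + 1 = 16.
Given d = 7, check d ≤ 16: YES.
Slack = (n − k + 1) − d = 9.
The code is NOT MDS (slack = 9 > 0).
Description: the claimed parameters are [21, 6, 7]_5; such a code would be non-MDS.


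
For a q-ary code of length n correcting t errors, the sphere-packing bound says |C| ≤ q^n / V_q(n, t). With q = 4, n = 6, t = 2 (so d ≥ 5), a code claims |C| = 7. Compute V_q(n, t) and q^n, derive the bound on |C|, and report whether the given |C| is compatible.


V_q(n, t) = 154, q^n = 4096, Hamming bound = 26, |C| = 7 ≤ bound (satisfied).

Step 1: Compute V_q(n, t) = Σ_{j=0}^2 C(n, j) (q−1)^j.
  j = 0: C(6,0)·(3)^0 = 1·1 = 1.
  j = 1: C(6,1)·(3)^1 = 6·3 = 18.
  j = 2: C(6,2)·(3)^2 = 15·9 = 135.
  V_q(n, t) = 1 + 18 + 135 = 154.
Step 2: q^n = 4^6 = 4096.
Step 3: Hamming bound ⌊q^n / V_q(n,t)⌋ = ⌊4096/154⌋ = 26.
Step 4: Compare |C| = 7 to 26: satisfied.
The claimed |C| lies below the Hamming bound.


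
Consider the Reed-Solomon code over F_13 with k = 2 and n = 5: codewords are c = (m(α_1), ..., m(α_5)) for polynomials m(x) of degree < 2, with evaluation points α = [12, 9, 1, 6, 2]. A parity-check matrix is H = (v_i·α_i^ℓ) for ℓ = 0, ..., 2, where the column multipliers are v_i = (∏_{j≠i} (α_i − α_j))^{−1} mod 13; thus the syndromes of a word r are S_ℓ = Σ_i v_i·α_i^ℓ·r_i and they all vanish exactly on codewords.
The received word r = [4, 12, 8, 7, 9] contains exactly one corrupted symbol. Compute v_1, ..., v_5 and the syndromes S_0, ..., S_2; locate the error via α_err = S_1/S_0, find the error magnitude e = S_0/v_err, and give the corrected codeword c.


S = (4, 4, 4), error at position 3, error magnitude e = 5, c = [4, 12, 3, 7, 9].

Step 1: column multipliers v_i = (∏_{j≠i}(α_i − α_j))^{−1} mod 13.
  i = 1 (α = 12): (12−9)(12−1)(12−6)(12−2) = 3·11·6·10 = 1980 ≡ 4, so v_1 = 4^{−1} = 10 (mod 13).
  i = 2 (α = 9): (9−12)(9−1)(9−6)(9−2) = (−3)·8·3·7 = −504 ≡ 3, so v_2 = 3^{−1} = 9 (mod 13).
  i = 3 (α = 1): (1−12)(1−9)(1−6)(1−2) = (−11)·(−8)·(−5)·(−1) = 440 ≡ 11, so v_3 = 11^{−1} = 6 (mod 13).
  i = 4 (α = 6): (6−12)(6−9)(6−1)(6−2) = (−6)·(−3)·5·4 = 360 ≡ 9, so v_4 = 9^{−1} = 3 (mod 13).
  i = 5 (α = 2): (2−12)(2−9)(2−1)(2−6) = (−10)·(−7)·1·(−4) = −280 ≡ 6, so v_5 = 6^{−1} = 11 (mod 13).
  v = [10, 9, 6, 3, 11].
Step 2: syndromes of r = [4, 12, 8, 7, 9] (all sums mod 13).
  S_0 = Σ v_i r_i = 10·4 + 9·12 + 6·8 + 3·7 + 11·9 = 316 ≡ 4.
  S_1 = Σ v_i α_i r_i = 10·12·4 + 9·9·12 + 6·1·8 + 3·6·7 + 11·2·9 = 1824 ≡ 4.
  α_i^2 mod 13 = [1, 3, 1, 10, 4].
  S_2 = Σ v_i α_i^2 r_i = 10·1·4 + 9·3·12 + 6·1·8 + 3·10·7 + 11·4·9 = 1018 ≡ 4.
  S = (4, 4, 4) ≠ 0, so r is not a codeword (an error is present).
Step 3: locate the error. For a single error e at position i, S_ℓ = v_i·e·α_i^ℓ, so α_err = S_1/S_0.
  S_0^{−1} = 4^{−1} = 10 (mod 13), so α_err = 4·10 = 40 ≡ 1 = α_3. Error position i = 3.
  Consistency check: S_2/S_1 = 4·10 = 40 ≡ 1 = α_err ✓ (single-error assumption holds).
Step 4: error magnitude e = S_0/v_3 = S_0·∏_{j≠3}(α_3 − α_j) = 4·11 = 44 ≡ 5 (mod 13).
Step 5: correct position 3: c_3 = r_3 − e = 8 − 5 ≡ 3 (mod 13). Hence c = [4, 12, 3, 7, 9].
  Check: interpolating c through the α_i gives m(x) = 10 + 6·x (degree < 2) with m(α_i) = c_i for every i, so c is indeed a codeword.


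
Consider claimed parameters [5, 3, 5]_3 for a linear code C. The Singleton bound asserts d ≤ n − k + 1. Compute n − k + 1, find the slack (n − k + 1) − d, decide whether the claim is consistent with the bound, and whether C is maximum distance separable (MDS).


Singleton RHS = n − k + 1 = 3, slack = -2, bound violated (no such code; not MDS).

Singleton bound: d ≤ n − k + 1.
Here n = 5, k = 3, so n − k + 1 = 3.
Given d = 5, check d ≤ 3: NO.
Slack = (n − k + 1) − d = -2.
The slack is negative: d = 5 exceeds n − k + 1 = 3 by 2, so the Singleton bound is violated and no linear [5, 3, 5]_3 code can exist. In particular it is not MDS (MDS requires d = n − k + 1 exactly).
Description: the claimed parameters are [5, 3, 5]_3; such a code would be impossible (violates the Singleton bound).


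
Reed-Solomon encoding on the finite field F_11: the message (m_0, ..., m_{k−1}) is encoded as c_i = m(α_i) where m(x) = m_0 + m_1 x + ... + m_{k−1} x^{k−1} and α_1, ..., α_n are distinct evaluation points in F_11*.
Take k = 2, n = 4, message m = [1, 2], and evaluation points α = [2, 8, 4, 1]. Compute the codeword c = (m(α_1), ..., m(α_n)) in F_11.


c = [5, 6, 9, 3]

Message polynomial: m(x) = 1 + 2·x (mod 11).
For each evaluation point α_i, compute m(α_i) mod 11:
  α_1 = 2: Horner steps 2 → 5, so m(2) = 5.
  α_2 = 8: Horner steps 2 → 6, so m(8) = 6.
  α_3 = 4: Horner steps 2 → 9, so m(4) = 9.
  α_4 = 1: Horner steps 2 → 3, so m(1) = 3.
Codeword c = [5, 6, 9, 3] ∈ F_11^4.


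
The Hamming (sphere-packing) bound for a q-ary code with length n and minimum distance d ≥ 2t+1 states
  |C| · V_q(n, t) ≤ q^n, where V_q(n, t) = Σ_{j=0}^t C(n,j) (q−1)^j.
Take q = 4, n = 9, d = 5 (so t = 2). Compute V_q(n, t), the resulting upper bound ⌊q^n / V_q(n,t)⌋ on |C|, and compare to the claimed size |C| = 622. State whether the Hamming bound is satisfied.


V_q(n, t) = 352, q^n = 262144, Hamming bound = 744, |C| = 622 ≤ bound (satisfied).

Step 1: Compute V_q(n, t) = Σ_{j=0}^2 C(n, j) (q−1)^j.
  j = 0: C(9,0)·(3)^0 = 1·1 = 1.
  j = 1: C(9,1)·(3)^1 = 9·3 = 27.
  j = 2: C(9,2)·(3)^2 = 36·9 = 324.
  V_q(n, t) = 1 + 27 + 324 = 352.
Step 2: q^n = 4^9 = 262144.
Step 3: Hamming bound ⌊q^n / V_q(n,t)⌋ = ⌊262144/352⌋ = 744.
Step 4: Compare |C| = 622 to 744: satisfied.
The claimed |C| lies below the Hamming bound.


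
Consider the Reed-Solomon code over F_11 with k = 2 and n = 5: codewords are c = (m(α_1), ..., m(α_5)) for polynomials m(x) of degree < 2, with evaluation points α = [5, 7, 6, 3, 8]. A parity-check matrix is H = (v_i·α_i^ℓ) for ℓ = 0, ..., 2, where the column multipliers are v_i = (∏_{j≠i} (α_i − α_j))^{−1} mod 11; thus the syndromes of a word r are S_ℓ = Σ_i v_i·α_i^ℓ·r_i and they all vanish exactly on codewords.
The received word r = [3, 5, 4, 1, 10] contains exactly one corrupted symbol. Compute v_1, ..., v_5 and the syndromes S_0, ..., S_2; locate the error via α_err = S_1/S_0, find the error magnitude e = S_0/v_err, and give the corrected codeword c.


S = (6, 4, 10), error at position 5, error magnitude e = 4, c = [3, 5, 4, 1, 6].

Step 1: column multipliers v_i = (∏_{j≠i}(α_i − α_j))^{−1} mod 11.
  i = 1 (α = 5): (5−7)(5−6)(5−3)(5−8) = (−2)·(−1)·2·(−3) = −12 ≡ 10, so v_1 = 10^{−1} = 10 (mod 11).
  i = 2 (α = 7): (7−5)(7−6)(7−3)(7−8) = 2·1·4·(−1) = −8 ≡ 3, so v_2 = 3^{−1} = 4 (mod 11).
  i = 3 (α = 6): (6−5)(6−7)(6−3)(6−8) = 1·(−1)·3·(−2) = 6 ≡ 6, so v_3 = 6^{−1} = 2 (mod 11).
  i = 4 (α = 3): (3−5)(3−7)(3−6)(3−8) = (−2)·(−4)·(−3)·(−5) = 120 ≡ 10, so v_4 = 10^{−1} = 10 (mod 11).
  i = 5 (α = 8): (8−5)(8−7)(8−6)(8−3) = 3·1·2·5 = 30 ≡ 8, so v_5 = 8^{−1} = 7 (mod 11).
  v = [10, 4, 2, 10, 7].
Step 2: syndromes of r = [3, 5, 4, 1, 10] (all sums mod 11).
  S_0 = Σ v_i r_i = 10·3 + 4·5 + 2·4 + 10·1 + 7·10 = 138 ≡ 6.
  S_1 = Σ v_i α_i r_i = 10·5·3 + 4·7·5 + 2·6·4 + 10·3·1 + 7·8·10 = 928 ≡ 4.
  α_i^2 mod 11 = [3, 5, 3, 9, 9].
  S_2 = Σ v_i α_i^2 r_i = 10·3·3 + 4·5·5 + 2·3·4 + 10·9·1 + 7·9·10 = 934 ≡ 10.
  S = (6, 4, 10) ≠ 0, so r is not a codeword (an error is present).
Step 3: locate the error. For a single error e at position i, S_ℓ = v_i·e·α_i^ℓ, so α_err = S_1/S_0.
  S_0^{−1} = 6^{−1} = 2 (mod 11), so α_err = 4·2 = 8 ≡ 8 = α_5. Error position i = 5.
  Consistency check: S_2/S_1 = 10·3 = 30 ≡ 8 = α_err ✓ (single-error assumption holds).
Step 4: error magnitude e = S_0/v_5 = S_0·∏_{j≠5}(α_5 − α_j) = 6·8 = 48 ≡ 4 (mod 11).
Step 5: correct position 5: c_5 = r_5 − e = 10 − 4 ≡ 6 (mod 11). Hence c = [3, 5, 4, 1, 6].
  Check: interpolating c through the α_i gives m(x) = 9 + 1·x (degree < 2) with m(α_i) = c_i for every i, so c is indeed a codeword.


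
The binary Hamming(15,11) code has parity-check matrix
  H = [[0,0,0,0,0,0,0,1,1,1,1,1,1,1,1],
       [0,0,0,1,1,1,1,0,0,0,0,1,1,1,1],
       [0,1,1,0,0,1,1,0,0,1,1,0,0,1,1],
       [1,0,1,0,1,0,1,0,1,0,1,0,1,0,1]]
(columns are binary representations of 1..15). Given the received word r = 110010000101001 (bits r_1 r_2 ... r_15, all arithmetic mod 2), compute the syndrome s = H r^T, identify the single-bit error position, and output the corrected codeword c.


s = (1, 1, 1, 1)^T, error position = 15, corrected codeword c = 110010000101000

Compute s = H r^T mod 2 one row at a time:
  s_1 = 0 + 0 + 1 + 0 + 1 + 0 + 0 + 1 = 3 ≡ 1 (mod 2).
  s_2 = 0 + 1 + 0 + 0 + 1 + 0 + 0 + 1 = 3 ≡ 1 (mod 2).
  s_3 = 1 + 0 + 0 + 0 + 1 + 0 + 0 + 1 = 3 ≡ 1 (mod 2).
  s_4 = 1 + 0 + 1 + 0 + 0 + 0 + 0 + 1 = 3 ≡ 1 (mod 2).
s = (1, 1, 1, 1)^T — this equals column 15 of H (binary 1111), so error is at position 15.
Correct: flip bit 15 of r = 110010000101001 to get c = 110010000101000.


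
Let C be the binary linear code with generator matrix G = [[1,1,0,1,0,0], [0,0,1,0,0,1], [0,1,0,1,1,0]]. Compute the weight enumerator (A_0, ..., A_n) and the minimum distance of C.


Weight distribution: A_0 = 1, A_2 = 2, A_3 = 2, A_4 = 1, A_5 = 2. Minimum distance d = 2.

Enumerate all 2^3 = 8 messages m ∈ F_2^3.
For each, compute codeword c = mG in F_2^6, then tally its weight.
  m = 000 → c = 000000, weight = 0.
  m = 100 → c = 110100, weight = 3.
  m = 010 → c = 001001, weight = 2.
  m = 110 → c = 111101, weight = 5.
  m = 001 → c = 010110, weight = 3.
  m = 101 → c = 100010, weight = 2.
  m = 011 → c = 011111, weight = 5.
  m = 111 → c = 101011, weight = 4.
Tally weights:
  weight 0: 1 codewords.
  weight 2: 2 codewords.
  weight 3: 2 codewords.
  weight 4: 1 codewords.
  weight 5: 2 codewords.
Minimum distance d = smallest w > 0 with A_w > 0 = 2.
Sanity: Σ A_w = 8 = 2^3 = 8 ✓.


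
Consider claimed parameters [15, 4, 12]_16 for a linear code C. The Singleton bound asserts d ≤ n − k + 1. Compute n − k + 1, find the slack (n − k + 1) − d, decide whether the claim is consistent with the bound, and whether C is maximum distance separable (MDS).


Singleton RHS = n − k + 1 = 12, slack = 0, bound satisfied, MDS.

Singleton bound: d ≤ n − k + 1.
Here n = 15, k = 4, so n − k + 1 = 12.
Given d = 12, check d ≤ 12: YES.
Slack = (n − k + 1) − d = 0.
The code is MDS (slack = 0).
Description: the claimed parameters are [15, 4, 12]_16; such a code would be MDS (meets Singleton bound).


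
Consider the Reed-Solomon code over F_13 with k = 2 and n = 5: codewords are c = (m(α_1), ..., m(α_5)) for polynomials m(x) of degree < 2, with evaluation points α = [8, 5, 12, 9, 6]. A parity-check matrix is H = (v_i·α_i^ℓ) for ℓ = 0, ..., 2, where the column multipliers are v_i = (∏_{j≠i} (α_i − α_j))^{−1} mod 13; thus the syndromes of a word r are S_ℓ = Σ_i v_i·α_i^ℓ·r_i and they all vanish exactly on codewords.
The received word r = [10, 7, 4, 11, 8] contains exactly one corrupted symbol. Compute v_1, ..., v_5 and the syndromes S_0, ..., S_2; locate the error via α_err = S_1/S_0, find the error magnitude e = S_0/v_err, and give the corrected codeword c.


S = (12, 1, 12), error at position 3, error magnitude e = 3, c = [10, 7, 1, 11, 8].

Step 1: column multipliers v_i = (∏_{j≠i}(α_i − α_j))^{−1} mod 13.
  i = 1 (α = 8): (8−5)(8−12)(8−9)(8−6) = 3·(−4)·(−1)·2 = 24 ≡ 11, so v_1 = 11^{−1} = 6 (mod 13).
  i = 2 (α = 5): (5−8)(5−12)(5−9)(5−6) = (−3)·(−7)·(−4)·(−1) = 84 ≡ 6, so v_2 = 6^{−1} = 11 (mod 13).
  i = 3 (α = 12): (12−8)(12−5)(12−9)(12−6) = 4·7·3·6 = 504 ≡ 10, so v_3 = 10^{−1} = 4 (mod 13).
  i = 4 (α = 9): (9−8)(9−5)(9−12)(9−6) = 1·4·(−3)·3 = −36 ≡ 3, so v_4 = 3^{−1} = 9 (mod 13).
  i = 5 (α = 6): (6−8)(6−5)(6−12)(6−9) = (−2)·1·(−6)·(−3) = −36 ≡ 3, so v_5 = 3^{−1} = 9 (mod 13).
  v = [6, 11, 4, 9, 9].
Step 2: syndromes of r = [10, 7, 4, 11, 8] (all sums mod 13).
  S_0 = Σ v_i r_i = 6·10 + 11·7 + 4·4 + 9·11 + 9·8 = 324 ≡ 12.
  S_1 = Σ v_i α_i r_i = 6·8·10 + 11·5·7 + 4·12·4 + 9·9·11 + 9·6·8 = 2380 ≡ 1.
  α_i^2 mod 13 = [12, 12, 1, 3, 10].
  S_2 = Σ v_i α_i^2 r_i = 6·12·10 + 11·12·7 + 4·1·4 + 9·3·11 + 9·10·8 = 2677 ≡ 12.
  S = (12, 1, 12) ≠ 0, so r is not a codeword (an error is present).
Step 3: locate the error. For a single error e at position i, S_ℓ = v_i·e·α_i^ℓ, so α_err = S_1/S_0.
  S_0^{−1} = 12^{−1} = 12 (mod 13), so α_err = 1·12 = 12 ≡ 12 = α_3. Error position i = 3.
  Consistency check: S_2/S_1 = 12·1 = 12 ≡ 12 = α_err ✓ (single-error assumption holds).
Step 4: error magnitude e = S_0/v_3 = S_0·∏_{j≠3}(α_3 − α_j) = 12·10 = 120 ≡ 3 (mod 13).
Step 5: correct position 3: c_3 = r_3 − e = 4 − 3 ≡ 1 (mod 13). Hence c = [10, 7, 1, 11, 8].
  Check: interpolating c through the α_i gives m(x) = 2 + 1·x (degree < 2) with m(α_i) = c_i for every i, so c is indeed a codeword.


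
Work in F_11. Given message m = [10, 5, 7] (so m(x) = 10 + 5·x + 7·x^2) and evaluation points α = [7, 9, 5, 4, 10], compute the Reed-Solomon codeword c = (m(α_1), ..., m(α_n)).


c = [3, 6, 1, 10, 1]

Message polynomial: m(x) = 10 + 5·x + 7·x^2 (mod 11).
For each evaluation point α_i, compute m(α_i) mod 11:
  α_1 = 7: Horner steps 7 → 10 → 3, so m(7) = 3.
  α_2 = 9: Horner steps 7 → 2 → 6, so m(9) = 6.
  α_3 = 5: Horner steps 7 → 7 → 1, so m(5) = 1.
  α_4 = 4: Horner steps 7 → 0 → 10, so m(4) = 10.
  α_5 = 10: Horner steps 7 → 9 → 1, so m(10) = 1.
Codeword c = [3, 6, 1, 10, 1] ∈ F_11^5.


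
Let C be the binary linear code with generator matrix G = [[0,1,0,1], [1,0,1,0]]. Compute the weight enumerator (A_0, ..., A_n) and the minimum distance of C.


Weight distribution: A_0 = 1, A_2 = 2, A_4 = 1. Minimum distance d = 2.

Enumerate all 2^2 = 4 messages m ∈ F_2^2.
For each, compute codeword c = mG in F_2^4, then tally its weight.
  m = 00 → c = 0000, weight = 0.
  m = 10 → c = 0101, weight = 2.
  m = 01 → c = 1010, weight = 2.
  m = 11 → c = 1111, weight = 4.
Tally weights:
  weight 0: 1 codewords.
  weight 2: 2 codewords.
  weight 4: 1 codewords.
Minimum distance d = smallest w > 0 with A_w > 0 = 2.
Sanity: Σ A_w = 4 = 2^2 = 4 ✓.


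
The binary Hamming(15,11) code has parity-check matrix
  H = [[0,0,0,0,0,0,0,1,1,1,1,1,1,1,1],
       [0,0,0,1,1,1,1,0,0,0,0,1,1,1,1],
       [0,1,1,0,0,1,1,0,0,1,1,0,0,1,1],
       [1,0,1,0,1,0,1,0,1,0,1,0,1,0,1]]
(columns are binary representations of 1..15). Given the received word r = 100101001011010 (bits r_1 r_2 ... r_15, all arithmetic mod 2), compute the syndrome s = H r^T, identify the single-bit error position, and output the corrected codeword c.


s = (0, 0, 1, 1)^T, error position = 3, corrected codeword c = 101101001011010

Compute s = H r^T mod 2 one row at a time:
  s_1 = 0 + 1 + 0 + 1 + 1 + 0 + 1 + 0 = 4 ≡ 0 (mod 2).
  s_2 = 1 + 0 + 1 + 0 + 1 + 0 + 1 + 0 = 4 ≡ 0 (mod 2).
  s_3 = 0 + 0 + 1 + 0 + 0 + 1 + 1 + 0 = 3 ≡ 1 (mod 2).
  s_4 = 1 + 0 + 0 + 0 + 1 + 1 + 0 + 0 = 3 ≡ 1 (mod 2).
s = (0, 0, 1, 1)^T — this equals column 3 of H (binary 0011), so error is at position 3.
Correct: flip bit 3 of r = 100101001011010 to get c = 101101001011010.


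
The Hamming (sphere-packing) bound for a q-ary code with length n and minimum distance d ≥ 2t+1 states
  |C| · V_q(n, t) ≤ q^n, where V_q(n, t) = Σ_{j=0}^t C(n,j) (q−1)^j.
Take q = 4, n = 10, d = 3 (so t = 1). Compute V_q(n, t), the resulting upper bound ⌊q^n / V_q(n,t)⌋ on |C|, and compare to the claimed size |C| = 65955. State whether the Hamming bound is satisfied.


V_q(n, t) = 31, q^n = 1048576, Hamming bound = 33825, |C| = 65955 > bound (violated).

Step 1: Compute V_q(n, t) = Σ_{j=0}^1 C(n, j) (q−1)^j.
  j = 0: C(10,0)·(3)^0 = 1·1 = 1.
  j = 1: C(10,1)·(3)^1 = 10·3 = 30.
  V_q(n, t) = 1 + 30 = 31.
Step 2: q^n = 4^10 = 1048576.
Step 3: Hamming bound ⌊q^n / V_q(n,t)⌋ = ⌊1048576/31⌋ = 33825.
Step 4: Compare |C| = 65955 to 33825: violated.
The claimed |C| lies above the Hamming bound, so no 4-ary code of length 10 with d ≥ 3 can have 65955 codewords.


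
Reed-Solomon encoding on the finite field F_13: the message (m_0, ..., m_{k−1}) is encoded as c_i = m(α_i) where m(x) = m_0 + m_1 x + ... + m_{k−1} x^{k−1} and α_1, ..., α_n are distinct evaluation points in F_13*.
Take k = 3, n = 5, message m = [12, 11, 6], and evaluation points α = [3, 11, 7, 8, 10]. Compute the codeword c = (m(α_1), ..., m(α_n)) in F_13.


c = [8, 1, 6, 3, 7]

Message polynomial: m(x) = 12 + 11·x + 6·x^2 (mod 13).
For each evaluation point α_i, compute m(α_i) mod 13:
  α_1 = 3: Horner steps 6 → 3 → 8, so m(3) = 8.
  α_2 = 11: Horner steps 6 → 12 → 1, so m(11) = 1.
  α_3 = 7: Horner steps 6 → 1 → 6, so m(7) = 6.
  α_4 = 8: Horner steps 6 → 7 → 3, so m(8) = 3.
  α_5 = 10: Horner steps 6 → 6 → 7, so m(10) = 7.
Codeword c = [8, 1, 6, 3, 7] ∈ F_13^5.


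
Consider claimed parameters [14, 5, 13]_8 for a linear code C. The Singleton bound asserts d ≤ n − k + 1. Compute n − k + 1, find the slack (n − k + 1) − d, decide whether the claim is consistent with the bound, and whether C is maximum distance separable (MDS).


Singleton RHS = n − k + 1 = 10, slack = -3, bound violated (no such code; not MDS).

Singleton bound: d ≤ n − k + 1.
Here n = 14, k = 5, so n − k + 1 = 10.
Given d = 13, check d ≤ 10: NO.
Slack = (n − k + 1) − d = -3.
The slack is negative: d = 13 exceeds n − k + 1 = 10 by 3, so the Singleton bound is violated and no linear [14, 5, 13]_8 code can exist. In particular it is not MDS (MDS requires d = n − k + 1 exactly).
Description: the claimed parameters are [14, 5, 13]_8; such a code would be impossible (violates the Singleton bound).


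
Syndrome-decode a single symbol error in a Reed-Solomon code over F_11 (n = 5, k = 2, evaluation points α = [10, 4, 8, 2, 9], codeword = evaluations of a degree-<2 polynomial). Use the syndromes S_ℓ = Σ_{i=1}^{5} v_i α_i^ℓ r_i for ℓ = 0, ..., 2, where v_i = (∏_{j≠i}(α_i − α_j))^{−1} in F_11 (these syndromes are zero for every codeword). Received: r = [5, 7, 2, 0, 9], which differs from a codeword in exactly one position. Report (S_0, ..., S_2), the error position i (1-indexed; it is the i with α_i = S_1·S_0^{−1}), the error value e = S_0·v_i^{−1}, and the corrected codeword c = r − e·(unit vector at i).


S = (7, 3, 6), error at position 4, error magnitude e = 7, c = [5, 7, 2, 4, 9].

Step 1: column multipliers v_i = (∏_{j≠i}(α_i − α_j))^{−1} mod 11.
  i = 1 (α = 10): (10−4)(10−8)(10−2)(10−9) = 6·2·8·1 = 96 ≡ 8, so v_1 = 8^{−1} = 7 (mod 11).
  i = 2 (α = 4): (4−10)(4−8)(4−2)(4−9) = (−6)·(−4)·2·(−5) = −240 ≡ 2, so v_2 = 2^{−1} = 6 (mod 11).
  i = 3 (α = 8): (8−10)(8−4)(8−2)(8−9) = (−2)·4·6·(−1) = 48 ≡ 4, so v_3 = 4^{−1} = 3 (mod 11).
  i = 4 (α = 2): (2−10)(2−4)(2−8)(2−9) = (−8)·(−2)·(−6)·(−7) = 672 ≡ 1, so v_4 = 1^{−1} = 1 (mod 11).
  i = 5 (α = 9): (9−10)(9−4)(9−8)(9−2) = (−1)·5·1·7 = −35 ≡ 9, so v_5 = 9^{−1} = 5 (mod 11).
  v = [7, 6, 3, 1, 5].
Step 2: syndromes of r = [5, 7, 2, 0, 9] (all sums mod 11).
  S_0 = Σ v_i r_i = 7·5 + 6·7 + 3·2 + 1·0 + 5·9 = 128 ≡ 7.
  S_1 = Σ v_i α_i r_i = 7·10·5 + 6·4·7 + 3·8·2 + 1·2·0 + 5·9·9 = 971 ≡ 3.
  α_i^2 mod 11 = [1, 5, 9, 4, 4].
  S_2 = Σ v_i α_i^2 r_i = 7·1·5 + 6·5·7 + 3·9·2 + 1·4·0 + 5·4·9 = 479 ≡ 6.
  S = (7, 3, 6) ≠ 0, so r is not a codeword (an error is present).
Step 3: locate the error. For a single error e at position i, S_ℓ = v_i·e·α_i^ℓ, so α_err = S_1/S_0.
  S_0^{−1} = 7^{−1} = 8 (mod 11), so α_err = 3·8 = 24 ≡ 2 = α_4. Error position i = 4.
  Consistency check: S_2/S_1 = 6·4 = 24 ≡ 2 = α_err ✓ (single-error assumption holds).
Step 4: error magnitude e = S_0/v_4 = S_0·∏_{j≠4}(α_4 − α_j) = 7·1 = 7 ≡ 7 (mod 11).
Step 5: correct position 4: c_4 = r_4 − e = 0 − 7 ≡ 4 (mod 11). Hence c = [5, 7, 2, 4, 9].
  Check: interpolating c through the α_i gives m(x) = 1 + 7·x (degree < 2) with m(α_i) = c_i for every i, so c is indeed a codeword.


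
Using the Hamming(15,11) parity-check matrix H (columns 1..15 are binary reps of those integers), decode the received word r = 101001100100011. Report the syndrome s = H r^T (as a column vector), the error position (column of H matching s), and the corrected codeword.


s = (1, 0, 0, 0)^T, error position = 8, corrected codeword c = 101001110100011

Compute s = H r^T mod 2 one row at a time:
  s_1 = 0 + 0 + 1 + 0 + 0 + 0 + 1 + 1 = 3 ≡ 1 (mod 2).
  s_2 = 0 + 0 + 1 + 1 + 0 + 0 + 1 + 1 = 4 ≡ 0 (mod 2).
  s_3 = 0 + 1 + 1 + 1 + 1 + 0 + 1 + 1 = 6 ≡ 0 (mod 2).
  s_4 = 1 + 1 + 0 + 1 + 0 + 0 + 0 + 1 = 4 ≡ 0 (mod 2).
s = (1, 0, 0, 0)^T — this equals column 8 of H (binary 1000), so error is at position 8.
Correct: flip bit 8 of r = 101001100100011 to get c = 101001110100011.
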